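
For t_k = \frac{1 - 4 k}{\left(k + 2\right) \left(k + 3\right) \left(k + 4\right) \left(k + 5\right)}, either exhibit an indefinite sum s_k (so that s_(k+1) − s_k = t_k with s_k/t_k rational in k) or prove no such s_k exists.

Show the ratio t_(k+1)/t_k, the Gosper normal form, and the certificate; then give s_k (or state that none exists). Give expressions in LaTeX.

Step 1: r(k) = (k + 2)*(4*k + 3)/((k + 6)*(4*k - 1)).
Factor: A=k + 2; B=k + 6; C=k - 1/4.
Set up (k + 2)·f(k+1) − (k + 5)·f(k) − (k - 1/4) = 0.
Degrees (1,1,1) ⇒ d ≤ 3.
Match coefficients ⇒ f(k) = k*(k - 2)*(k + 11)/96.
So s_k = (B(k−1)f/C)·t_k = (k*(k - 2)*(k + 5)*(k + 11)/(24*(4*k - 1)))·t_k = k*(-k**2 - 9*k + 22)/(24*(k + 2)*(k + 3)*(k + 4)).
Check: Δs_k = (1 - 4*k)/(k**4 + 14*k**3 + 71*k**2 + 154*k + 120). ✓

s_k = \frac{k \left(- k^{2} - 9 k + 22\right)}{24 \left(k + 2\right) \left(k + 3\right) \left(k + 4\right)}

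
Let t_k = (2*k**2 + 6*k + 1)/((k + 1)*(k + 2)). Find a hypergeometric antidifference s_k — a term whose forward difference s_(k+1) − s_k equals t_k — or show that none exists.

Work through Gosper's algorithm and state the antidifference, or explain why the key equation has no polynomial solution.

Compute t_(k+1)/t_k: get (k + 1)*(6*k + 2*(k + 1)**2 + 7)/((k + 3)*(2*k**2 + 6*k + 1)).
Gosper form: A/B · C(k+1)/C(k) with A=k + 1, B=k + 3, C=k**2 + 3*k + 1/2.
Need (k + 1)·f(k+1) − (k + 2)·f(k) = k**2 + 3*k + 1/2.
deg f ≤ 2 (via 1,1,2).
Coefficient equations give f(k) = k*(2*k - 1)/2.
R(k) = B(k−1)·f(k)/C(k) = k*(k + 2)*(2*k - 1)/(2*k**2 + 6*k + 1); s_k = R·t_k = k*(2*k - 1)/(k + 1).
Verify: (2*k**2 + 6*k + 1)/(k**2 + 3*k + 2) matches t_k.

s_k = k*(2*k - 1)/(k + 1)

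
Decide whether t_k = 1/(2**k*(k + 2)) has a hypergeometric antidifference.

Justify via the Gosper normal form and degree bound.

The ratio is (k + 2)/(2*(k + 3)).
Normal form (A,B,C) = (k/2 + 1, k + 3, 1).
Need (k/2 + 1)·f(k+1) − (k + 2)·f(k) = 1.
d = -1 from the (1,1,0) case.
Bound -1 < 0, so the key equation has no polynomial solution.

No. Not Gosper-summable.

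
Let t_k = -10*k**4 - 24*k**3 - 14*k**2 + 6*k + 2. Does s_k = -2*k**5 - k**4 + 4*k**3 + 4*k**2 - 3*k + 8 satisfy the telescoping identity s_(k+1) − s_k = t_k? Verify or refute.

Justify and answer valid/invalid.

s_(k+1) = -2*k**5 - 11*k**4 - 20*k**3 - 10*k**2 + 3*k + 10
s_(k+1) − s_k = -10*k**4 - 24*k**3 - 14*k**2 + 6*k + 2
(s_(k+1) − s_k) − t_k = 0

Valid — Δs_k = t_k.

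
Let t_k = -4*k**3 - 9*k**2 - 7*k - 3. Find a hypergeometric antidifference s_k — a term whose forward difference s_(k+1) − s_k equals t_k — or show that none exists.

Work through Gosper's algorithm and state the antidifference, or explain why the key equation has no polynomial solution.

t_(k+1)/t_k = (4*k**3 + 21*k**2 + 37*k + 23)/(4*k**3 + 9*k**2 + 7*k + 3).
A = 1, B = 1, C = k**3 + 9*k**2/4 + 7*k/4 + 3/4.
f must satisfy (1)·f(k+1) − (1)·f(k) = k**3 + 9*k**2/4 + 7*k/4 + 3/4.
Degrees (0,0,3) ⇒ d ≤ 4.
A polynomial solution: f(k) = k*(k**3 + k**2 + 1)/4.
So s_k = (B(k−1)f/C)·t_k = (k*(k**3 + k**2 + 1)/(4*k**3 + 9*k**2 + 7*k + 3))·t_k = -k**4 - k**3 - k.
Δs = -4*k**3 - 9*k**2 - 7*k - 3, as required.

s_k = -k**4 - k**3 - k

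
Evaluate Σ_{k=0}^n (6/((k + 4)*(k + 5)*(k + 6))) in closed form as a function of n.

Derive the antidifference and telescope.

S(n) = 3*(n**2 + 11*n + 10)/(20*(n**2 + 11*n + 30))

t_(k+1)/t_k = (k + 4)/(k + 7).
Factor: A=k + 4; B=k + 7; C=1.
Set up (k + 4)·f(k+1) − (k + 6)·f(k) − (1) = 0.
d = 2 from the (1,1,0) case.
Solving with deg f ≤ 2: f(k) = k*(k + 9)/40.
Then R = B(k−1)f/C = k*(k + 6)*(k + 9)/40, so s_k = R(k)·t_k = 3*k*(k + 9)/(20*(k + 4)*(k + 5)).
s_(k+1) − s_k = 6/(k**3 + 15*k**2 + 74*k + 120) = t_k.
Telescope: S(n) = s_(n+1) − s_(0) = 3*(n**2 + 11*n + 10)/(20*(n**2 + 11*n + 30)) − (0) = 3*(n**2 + 11*n + 10)/(20*(n**2 + 11*n + 30)).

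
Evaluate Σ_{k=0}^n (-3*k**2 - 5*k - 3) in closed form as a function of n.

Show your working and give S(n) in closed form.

The ratio is (3*k**2 + 11*k + 11)/(3*k**2 + 5*k + 3).
Factor: A=1; B=1; C=k**2 + 5*k/3 + 1.
Solve (1)·f(k+1) − (1)·f(k) = k**2 + 5*k/3 + 1.
Bound: deg f ≤ 3.
Match coefficients ⇒ f(k) = k*(k**2 + k + 1)/3.
So s_k = (B(k−1)f/C)·t_k = (k*(k**2 + k + 1)/(3*k**2 + 5*k + 3))·t_k = k*(-k**2 - k - 1).
Check: Δs_k = -3*k**2 - 5*k - 3. ✓
Telescope: S(n) = s_(n+1) − s_(0) = -n**3 - 4*n**2 - 6*n - 3 − (0) = -n**3 - 4*n**2 - 6*n - 3.

S(n) = -n**3 - 4*n**2 - 6*n - 3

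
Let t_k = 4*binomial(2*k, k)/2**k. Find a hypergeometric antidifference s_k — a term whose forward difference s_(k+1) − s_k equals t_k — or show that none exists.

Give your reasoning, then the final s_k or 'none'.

none — t_k is not Gosper-summable

Ratio r(k) = (2*k + 1)/(k + 1).
So A=2*k + 1 and B=k + 1, with C=1.
Set up (2*k + 1)·f(k+1) − (k)·f(k) − (1) = 0.
d = -1 from the (1,1,0) case.
d = -1 < 0 ⇒ no nonzero polynomial f; not summable.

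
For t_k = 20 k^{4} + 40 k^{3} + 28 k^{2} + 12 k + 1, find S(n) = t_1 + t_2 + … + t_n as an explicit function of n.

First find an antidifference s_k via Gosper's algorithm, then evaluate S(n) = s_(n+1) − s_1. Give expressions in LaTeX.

S(n) = n \left(4 n^{4} + 20 n^{3} + 36 n^{2} + 30 n + 11\right)

t_(k+1)/t_k = (20*k**4 + 120*k**3 + 268*k**2 + 268*k + 101)/(20*k**4 + 40*k**3 + 28*k**2 + 12*k + 1).
Gosper form: A/B · C(k+1)/C(k) with A=1, B=1, C=k**4 + 2*k**3 + 7*k**2/5 + 3*k/5 + 1/20.
Key eq: (1)·f(k+1) = (1)·f(k) + (k**4 + 2*k**3 + 7*k**2/5 + 3*k/5 + 1/20).
d = 5 from the (0,0,4) case.
Match coefficients ⇒ f(k) = k*(4*k**4 - 4*k**2 + 2*k - 1)/20.
Get s_k = R·t_k = k*(4*k**4 - 4*k**2 + 2*k - 1) with R(k) = B(k−1)f(k)/C(k) = k*(4*k**4 - 4*k**2 + 2*k - 1)/(20*k**4 + 40*k**3 + 28*k**2 + 12*k + 1).
Verify: 20*k**4 + 40*k**3 + 28*k**2 + 12*k + 1 matches t_k.
Σ_(k=1)^n t_k = s_(n+1) − s_(1) = (4*n**5 + 20*n**4 + 36*n**3 + 30*n**2 + 11*n + 1) − (1), i.e. n*(4*n**4 + 20*n**3 + 36*n**2 + 30*n + 11).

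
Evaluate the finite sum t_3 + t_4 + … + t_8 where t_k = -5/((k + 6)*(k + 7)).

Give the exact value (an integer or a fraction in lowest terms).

Compute t_(k+1)/t_k: get (k + 6)/(k + 8).
Factor: A=k + 6; B=k + 8; C=1.
Solve (k + 6)·f(k+1) − (k + 7)·f(k) = 1.
Bound: deg f ≤ 1.
Match coefficients ⇒ f(k) = k/6.
Then R = B(k−1)f/C = k*(k + 7)/6, so s_k = R(k)·t_k = -5*k/(6*k + 36).
Check: Δs_k = -5/(k**2 + 13*k + 42). ✓
Sum = s_(9) − s_(3); s_(9) = -1/2, s_(3) = -5/18 ⇒ -2/9.

Σ = -2/9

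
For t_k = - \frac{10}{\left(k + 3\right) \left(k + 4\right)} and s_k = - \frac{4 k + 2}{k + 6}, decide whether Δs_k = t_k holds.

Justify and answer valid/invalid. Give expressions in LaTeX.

Invalid: residual \frac{12 \left(- k^{2} - 2 k + 13\right)}{k^{4} + 20 k^{3} + 145 k^{2} + 450 k + 504} ≠ 0.

s_(k+1) = 2*(-2*k - 3)/(k + 7)
s_(k+1) − s_k = -22/(k**2 + 13*k + 42)
(s_(k+1) − s_k) − t_k = 12*(-k**2 - 2*k + 13)/(k**4 + 20*k**3 + 145*k**2 + 450*k + 504)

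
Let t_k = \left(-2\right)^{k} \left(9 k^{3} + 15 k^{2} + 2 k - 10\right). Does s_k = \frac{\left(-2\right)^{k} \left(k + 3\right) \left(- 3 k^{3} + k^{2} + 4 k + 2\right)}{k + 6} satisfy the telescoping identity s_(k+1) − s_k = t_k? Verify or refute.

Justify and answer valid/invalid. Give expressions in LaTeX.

Invalid: residual \frac{\left(-2\right)^{k} \left(- 27 k^{4} - 216 k^{3} - 273 k^{2} + 6 k + 186\right)}{k^{2} + 13 k + 42} ≠ 0.

s_(k+1) = (-2)**(k + 1)*(-3*k**4 - 20*k**3 - 35*k**2 - 8*k + 16)/(k + 7)
s_(k+1) − s_k = (-2)**k*(9*k**5 + 105*k**4 + 359*k**3 + 373*k**2 - 40*k - 234)/(k**2 + 13*k + 42)
(s_(k+1) − s_k) − t_k = (-2)**k*(-27*k**4 - 216*k**3 - 273*k**2 + 6*k + 186)/(k**2 + 13*k + 42)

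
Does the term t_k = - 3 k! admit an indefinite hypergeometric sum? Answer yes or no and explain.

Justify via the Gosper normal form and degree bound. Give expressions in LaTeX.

r(k) = k + 1 after simplifying.
Normal form (A,B,C) = (k + 1, 1, 1).
f must satisfy (k + 1)·f(k+1) − (1)·f(k) = 1.
deg f ≤ -1 (via 1,0,0).
d = -1 < 0 ⇒ no nonzero polynomial f; not summable.

No; the degree bound rules out any f.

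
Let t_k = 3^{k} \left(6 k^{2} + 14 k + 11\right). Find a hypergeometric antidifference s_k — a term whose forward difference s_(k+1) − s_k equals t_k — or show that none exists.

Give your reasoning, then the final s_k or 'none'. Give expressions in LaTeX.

Compute t_(k+1)/t_k: get 3*(6*k**2 + 26*k + 31)/(6*k**2 + 14*k + 11).
Normal form (A,B,C) = (3, 1, k**2 + 7*k/3 + 11/6).
f must satisfy (3)·f(k+1) − (1)·f(k) = k**2 + 7*k/3 + 11/6.
deg f ≤ 2 (via 0,0,2).
A polynomial solution: f(k) = (3*k**2 - 2*k + 4)/6.
Then R = B(k−1)f/C = (3*k**2 - 2*k + 4)/(6*k**2 + 14*k + 11), so s_k = R(k)·t_k = 3**k*(3*k**2 - 2*k + 4).
Check: Δs_k = 3**k*(6*k**2 + 14*k + 11). ✓

s_k = 3^{k} \left(3 k^{2} - 2 k + 4\right)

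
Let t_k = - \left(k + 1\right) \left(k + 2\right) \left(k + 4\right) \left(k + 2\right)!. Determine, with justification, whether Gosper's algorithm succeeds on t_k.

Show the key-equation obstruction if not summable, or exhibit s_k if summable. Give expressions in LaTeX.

r(k) = (k + 3)**2*(k + 5)/((k + 1)*(k + 4)) after simplifying.
A = k + 3, B = 1, C = k**3 + 7*k**2 + 14*k + 8.
f must satisfy (k + 3)·f(k+1) − (1)·f(k) = k**3 + 7*k**2 + 14*k + 8.
deg f ≤ 2 (via 1,0,3).
A polynomial solution: f(k) = k**2 + 3*k - 2.
Then R = B(k−1)f/C = (k**2 + 3*k - 2)/((k + 1)*(k + 2)*(k + 4)), so s_k = R(k)·t_k = -(k**2 + 3*k - 2)*factorial(k + 2).
Δs = -(k + 1)*(k + 2)*(k + 4)*factorial(k + 2), as required.

Yes. s_k = - \left(k^{2} + 3 k - 2\right) \left(k + 2\right)!.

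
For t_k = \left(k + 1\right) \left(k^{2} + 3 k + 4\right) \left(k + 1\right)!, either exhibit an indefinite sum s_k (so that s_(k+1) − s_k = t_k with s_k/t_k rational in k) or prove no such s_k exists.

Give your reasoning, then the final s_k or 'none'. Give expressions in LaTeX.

Step 1: r(k) = (k + 2)**2*(3*k + (k + 1)**2 + 7)/((k + 1)*(k**2 + 3*k + 4)).
Take A(k)=k + 2, B(k)=1, C(k)=k**3 + 4*k**2 + 7*k + 4.
Set up (k + 2)·f(k+1) − (1)·f(k) − (k**3 + 4*k**2 + 7*k + 4) = 0.
Degrees (1,0,3) ⇒ d ≤ 2.
Match coefficients ⇒ f(k) = k*(k + 1).
So s_k = (B(k−1)f/C)·t_k = (k/(k**2 + 3*k + 4))·t_k = k*(k + 1)*factorial(k + 1).
s_(k+1) − s_k = (k + 1)*(k**2 + 3*k + 4)*factorial(k + 1) = t_k.

s_k = k \left(k + 1\right) \left(k + 1\right)!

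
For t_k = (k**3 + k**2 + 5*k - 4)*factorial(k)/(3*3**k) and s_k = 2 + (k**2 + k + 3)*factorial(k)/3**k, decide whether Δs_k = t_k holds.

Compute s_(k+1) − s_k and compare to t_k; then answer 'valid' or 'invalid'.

s_(k+1) = 3**(-k - 1)*(k + (k + 1)**2 + 4)*factorial(k + 1) + 2
s_(k+1) − s_k = (k**3 + k**2 + 5*k - 4)*factorial(k)/(3*3**k)
(s_(k+1) − s_k) − t_k = 0

valid (s_(k+1) − s_k reduces to t_k)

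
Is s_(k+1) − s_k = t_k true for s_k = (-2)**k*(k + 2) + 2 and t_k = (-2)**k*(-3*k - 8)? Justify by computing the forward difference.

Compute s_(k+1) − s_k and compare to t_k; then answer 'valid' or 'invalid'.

Valid — Δs_k = t_k.

s_(k+1) = -2*(-2)**k*(k + 3) + 2
s_(k+1) − s_k = (-2)**k*(-3*k - 8)
(s_(k+1) − s_k) − t_k = 0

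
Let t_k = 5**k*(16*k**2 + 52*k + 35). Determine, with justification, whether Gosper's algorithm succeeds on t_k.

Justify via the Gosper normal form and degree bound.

Compute t_(k+1)/t_k: get 5*(16*k**2 + 84*k + 103)/(16*k**2 + 52*k + 35).
Normal form (A,B,C) = (5, 1, k**2 + 13*k/4 + 35/16).
Key eq: (5)·f(k+1) = (1)·f(k) + (k**2 + 13*k/4 + 35/16).
deg f ≤ 2 (via 0,0,2).
A polynomial solution: f(k) = k*(4*k + 3)/16.
Certificate R = B(k−1)f/C = k*(4*k + 3)/(16*k**2 + 52*k + 35) gives s_k = 5**k*k*(4*k + 3).
s_(k+1) − s_k = 5**k*(16*k**2 + 52*k + 35) = t_k.

Yes. s_k = 5**k*k*(4*k + 3).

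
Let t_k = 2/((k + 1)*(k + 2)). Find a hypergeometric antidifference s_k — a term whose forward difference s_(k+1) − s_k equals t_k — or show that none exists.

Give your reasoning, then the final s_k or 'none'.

s_k = 2*k/(k + 1)

Compute t_(k+1)/t_k: get (k + 1)/(k + 3).
Gosper form: A/B · C(k+1)/C(k) with A=k + 1, B=k + 3, C=1.
Set up (k + 1)·f(k+1) − (k + 2)·f(k) − (1) = 0.
deg f ≤ 1 (via 1,1,0).
A polynomial solution: f(k) = k.
Get s_k = R·t_k = 2*k/(k + 1) with R(k) = B(k−1)f(k)/C(k) = k*(k + 2).
Verify: 2/(k**2 + 3*k + 2) matches t_k.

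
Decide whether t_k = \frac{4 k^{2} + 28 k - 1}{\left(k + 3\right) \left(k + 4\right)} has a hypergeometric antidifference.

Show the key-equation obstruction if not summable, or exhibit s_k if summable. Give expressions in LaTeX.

Ratio r(k) = (k + 3)*(28*k + 4*(k + 1)**2 + 27)/((k + 5)*(4*k**2 + 28*k - 1)).
A = k + 3, B = k + 5, C = k**2 + 7*k - 1/4.
f must satisfy (k + 3)·f(k+1) − (k + 4)·f(k) = k**2 + 7*k - 1/4.
From deg A=1, deg B=1, deg C=2: d=2.
Match coefficients ⇒ f(k) = k*(12*k - 13)/12.
Get s_k = R·t_k = k*(12*k - 13)/(3*(k + 3)) with R(k) = B(k−1)f(k)/C(k) = k*(k + 4)*(12*k - 13)/(3*(4*k**2 + 28*k - 1)).
Check: Δs_k = (4*k**2 + 28*k - 1)/(k**2 + 7*k + 12). ✓

Yes. s_k = \frac{k \left(12 k - 13\right)}{3 \left(k + 3\right)}.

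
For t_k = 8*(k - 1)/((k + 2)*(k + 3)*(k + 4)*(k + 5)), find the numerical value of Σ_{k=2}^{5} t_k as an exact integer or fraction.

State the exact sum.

Σ = 1/30

Compute t_(k+1)/t_k: get k*(k + 2)/((k - 1)*(k + 6)).
A = k + 2, B = k + 6, C = k - 1.
f must satisfy (k + 2)·f(k+1) − (k + 5)·f(k) = k - 1.
deg f ≤ 3 (via 1,1,1).
A polynomial solution: f(k) = -k/2.
So s_k = (B(k−1)f/C)·t_k = (-k*(k + 5)/(2*(k - 1)))·t_k = -4*k/((k + 2)*(k + 3)*(k + 4)).
Verify: 8*(k - 1)/(k**4 + 14*k**3 + 71*k**2 + 154*k + 120) matches t_k.
Sum = s_(6) − s_(2); s_(6) = -1/30, s_(2) = -1/15 ⇒ 1/30.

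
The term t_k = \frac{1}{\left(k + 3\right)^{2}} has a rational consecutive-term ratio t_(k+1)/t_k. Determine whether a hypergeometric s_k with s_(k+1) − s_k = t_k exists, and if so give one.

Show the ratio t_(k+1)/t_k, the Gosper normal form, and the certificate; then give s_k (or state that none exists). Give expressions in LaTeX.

none (Gosper's algorithm certifies no s_k)

The ratio is (k + 3)**2/(k + 4)**2.
Factor: A=k**2 + 6*k + 9; B=k**2 + 8*k + 16; C=1.
Solve (k**2 + 6*k + 9)·f(k+1) − (k**2 + 6*k + 9)·f(k) = 1.
deg f ≤ 0 (via 2,2,0).
f = c0 ⇒ A·f(k+1) − B(k−1)·f(k) − C = -1. The system {-1 = 0} is inconsistent; no antidifference.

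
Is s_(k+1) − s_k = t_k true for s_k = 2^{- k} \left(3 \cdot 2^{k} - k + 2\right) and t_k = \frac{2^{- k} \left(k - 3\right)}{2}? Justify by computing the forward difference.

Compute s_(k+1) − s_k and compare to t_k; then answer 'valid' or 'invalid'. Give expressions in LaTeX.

Valid — Δs_k = t_k.

s_(k+1) = (6*2**k - k + 1)/(2*2**k)
s_(k+1) − s_k = (k - 3)/(2*2**k)
(s_(k+1) − s_k) − t_k = 0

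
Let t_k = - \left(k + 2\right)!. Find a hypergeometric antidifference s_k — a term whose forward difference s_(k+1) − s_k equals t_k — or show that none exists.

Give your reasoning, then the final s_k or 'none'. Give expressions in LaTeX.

none — t_k is not Gosper-summable

t_(k+1)/t_k = k + 3.
A = k + 3, B = 1, C = 1.
Solve (k + 3)·f(k+1) − (1)·f(k) = 1.
Degrees (1,0,0) ⇒ d ≤ -1.
deg f ≤ -1 is impossible — no certificate.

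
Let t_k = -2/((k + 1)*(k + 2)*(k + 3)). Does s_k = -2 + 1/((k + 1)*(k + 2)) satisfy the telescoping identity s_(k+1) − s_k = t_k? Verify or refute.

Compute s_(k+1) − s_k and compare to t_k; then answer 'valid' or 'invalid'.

s_(k+1) = -2 + 1/((k + 2)*(k + 3))
s_(k+1) − s_k = -2/(k**3 + 6*k**2 + 11*k + 6)
(s_(k+1) − s_k) − t_k = 0

valid; difference matches t_k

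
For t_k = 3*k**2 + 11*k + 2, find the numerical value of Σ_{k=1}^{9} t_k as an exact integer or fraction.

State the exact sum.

Σ = 1368

Ratio r(k) = (3*k**2 + 17*k + 16)/(3*k**2 + 11*k + 2).
A = 1, B = 1, C = k**2 + 11*k/3 + 2/3.
Solve (1)·f(k+1) − (1)·f(k) = k**2 + 11*k/3 + 2/3.
Bound: deg f ≤ 3.
A polynomial solution: f(k) = k*(k**2 + 4*k - 3)/3.
Certificate R = B(k−1)f/C = k*(k**2 + 4*k - 3)/(3*k**2 + 11*k + 2) gives s_k = k*(k**2 + 4*k - 3).
Δs = 3*k**2 + 11*k + 2, as required.
Telescoping: Σ = s_(10) − s_(1) = 1370 − (2) = 1368.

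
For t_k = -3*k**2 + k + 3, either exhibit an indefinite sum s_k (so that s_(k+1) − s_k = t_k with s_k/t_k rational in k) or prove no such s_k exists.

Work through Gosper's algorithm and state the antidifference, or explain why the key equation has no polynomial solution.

s_k = k*(-k**2 + 2*k + 2)

r(k) = (k - 3*(k + 1)**2 + 4)/(-3*k**2 + k + 3) after simplifying.
Normal form (A,B,C) = (1, 1, k**2 - k/3 - 1).
f must satisfy (1)·f(k+1) − (1)·f(k) = k**2 - k/3 - 1.
deg f ≤ 3 (via 0,0,2).
Solve for f: f(k) = k*(k**2 - 2*k - 2)/3 (degree 3 ≤ 3).
Then R = B(k−1)f/C = k*(k**2 - 2*k - 2)/(3*k**2 - k - 3), so s_k = R(k)·t_k = k*(-k**2 + 2*k + 2).
Δs = -3*k**2 + k + 3, as required.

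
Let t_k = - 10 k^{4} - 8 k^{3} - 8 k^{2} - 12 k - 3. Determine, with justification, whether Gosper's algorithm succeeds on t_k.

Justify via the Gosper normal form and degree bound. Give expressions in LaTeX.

Yes. s_k = k \left(- 2 k^{4} + 3 k^{3} - 2 k^{2} - 4 k + 2\right).

t_(k+1)/t_k = (10*k**4 + 48*k**3 + 92*k**2 + 92*k + 41)/(10*k**4 + 8*k**3 + 8*k**2 + 12*k + 3).
Take A(k)=1, B(k)=1, C(k)=k**4 + 4*k**3/5 + 4*k**2/5 + 6*k/5 + 3/10.
Set up (1)·f(k+1) − (1)·f(k) − (k**4 + 4*k**3/5 + 4*k**2/5 + 6*k/5 + 3/10) = 0.
deg f ≤ 5 (via 0,0,4).
Coefficient equations give f(k) = k*(2*k**4 - 3*k**3 + 2*k**2 + 4*k - 2)/10.
R(k) = B(k−1)·f(k)/C(k) = k*(2*k**4 - 3*k**3 + 2*k**2 + 4*k - 2)/(10*k**4 + 8*k**3 + 8*k**2 + 12*k + 3); s_k = R·t_k = k*(-2*k**4 + 3*k**3 - 2*k**2 - 4*k + 2).
Check: Δs_k = -10*k**4 - 8*k**3 - 8*k**2 - 12*k - 3. ✓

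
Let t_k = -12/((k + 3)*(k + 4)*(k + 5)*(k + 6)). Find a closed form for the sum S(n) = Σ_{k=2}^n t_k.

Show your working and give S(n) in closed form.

S(n) = 2*(-n**3 - 15*n**2 - 74*n + 90)/(105*(n**3 + 15*n**2 + 74*n + 120))

r(k) = (k + 3)/(k + 7) after simplifying.
A = k + 3, B = k + 7, C = 1.
Key eq: (k + 3)·f(k+1) = (k + 6)·f(k) + (1).
deg f ≤ 3 (via 1,1,0).
Solving with deg f ≤ 3: f(k) = k*(k**2 + 12*k + 47)/180.
Get s_k = R·t_k = k*(-k**2 - 12*k - 47)/(15*(k + 3)*(k + 4)*(k + 5)) with R(k) = B(k−1)f(k)/C(k) = k*(k + 6)*(k**2 + 12*k + 47)/180.
Verify: -12/(k**4 + 18*k**3 + 119*k**2 + 342*k + 360) matches t_k.
s_(n+1) = (-n**3 - 15*n**2 - 74*n - 60)/(15*(n**3 + 15*n**2 + 74*n + 120)) and s_(2) = -1/21, so S(n) = 2*(-n**3 - 15*n**2 - 74*n + 90)/(105*(n**3 + 15*n**2 + 74*n + 120)).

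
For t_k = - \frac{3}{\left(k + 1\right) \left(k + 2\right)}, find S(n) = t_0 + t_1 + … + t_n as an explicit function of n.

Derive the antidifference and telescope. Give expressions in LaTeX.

S(n) = \frac{3 \left(- n - 1\right)}{n + 2}

t_(k+1)/t_k = (k + 1)/(k + 3).
So A=k + 1 and B=k + 3, with C=1.
Key eq: (k + 1)·f(k+1) = (k + 2)·f(k) + (1).
Degrees (1,1,0) ⇒ d ≤ 1.
Coefficient equations give f(k) = k.
R(k) = B(k−1)·f(k)/C(k) = k*(k + 2); s_k = R·t_k = -3*k/(k + 1).
Verify: -3/(k**2 + 3*k + 2) matches t_k.
s_(n+1) = 3*(-n - 1)/(n + 2) and s_(0) = 0, so S(n) = 3*(-n - 1)/(n + 2).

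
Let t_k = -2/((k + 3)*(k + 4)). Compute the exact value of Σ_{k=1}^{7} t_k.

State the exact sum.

Step 1: r(k) = (k + 3)/(k + 5).
Take A(k)=k + 3, B(k)=k + 5, C(k)=1.
Solve (k + 3)·f(k+1) − (k + 4)·f(k) = 1.
deg f ≤ 1 (via 1,1,0).
A polynomial solution: f(k) = k/3.
R(k) = B(k−1)·f(k)/C(k) = k*(k + 4)/3; s_k = R·t_k = -2*k/(3*k + 9).
Check: Δs_k = -2/(k**2 + 7*k + 12). ✓
Sum = s_(8) − s_(1); s_(8) = -16/33, s_(1) = -1/6 ⇒ -7/22.

Σ = -7/22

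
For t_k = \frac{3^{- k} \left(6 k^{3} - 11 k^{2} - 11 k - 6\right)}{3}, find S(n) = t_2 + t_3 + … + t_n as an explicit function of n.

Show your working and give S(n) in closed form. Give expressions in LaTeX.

S(n) = 3^{- n - 2} \left(13 \cdot 3^{n} - 9 n^{3} - 24 n^{2} - 15 n + 9\right)

r(k) = (6*k**3 + 7*k**2 - 15*k - 22)/(3*(6*k**3 - 11*k**2 - 11*k - 6)) after simplifying.
Take A(k)=1/3, B(k)=1, C(k)=k**3 - 11*k**2/6 - 11*k/6 - 1.
Solve (1/3)·f(k+1) − (1)·f(k) = k**3 - 11*k**2/6 - 11*k/6 - 1.
deg f ≤ 3 (via 0,0,3).
Match coefficients ⇒ f(k) = -(3*k**3 - k**2 - 2*k - 3)/2.
R(k) = B(k−1)·f(k)/C(k) = -3*(3*k**3 - k**2 - 2*k - 3)/(6*k**3 - 11*k**2 - 11*k - 6); s_k = R·t_k = (-3*k**3 + k**2 + 2*k + 3)/3**k.
Δs = (6*k**3 - 11*k**2 - 11*k - 6)/(3*3**k), as required.
Telescope: S(n) = s_(n+1) − s_(2) = 3**(-n - 1)*(-3*n**3 - 8*n**2 - 5*n + 3) − (-13/9) = 3**(-n - 2)*(13*3**n - 9*n**3 - 24*n**2 - 15*n + 9).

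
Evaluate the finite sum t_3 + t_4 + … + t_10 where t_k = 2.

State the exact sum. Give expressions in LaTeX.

Step 1: r(k) = 1.
Normal form (A,B,C) = (1, 1, 1).
Set up (1)·f(k+1) − (1)·f(k) − (1) = 0.
Bound: deg f ≤ 1.
Solve for f: f(k) = k (degree 1 ≤ 1).
Then R = B(k−1)f/C = k, so s_k = R(k)·t_k = 2*k.
Verify: 2 matches t_k.
Sum = s_(11) − s_(3); s_(11) = 22, s_(3) = 6 ⇒ 16.

Σ = 16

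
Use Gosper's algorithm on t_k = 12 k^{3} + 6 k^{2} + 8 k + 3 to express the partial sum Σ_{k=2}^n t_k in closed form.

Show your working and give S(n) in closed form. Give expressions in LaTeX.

S(n) = 3 n^{4} + 8 n^{3} + 10 n^{2} + 8 n - 29

t_(k+1)/t_k = (12*k**3 + 42*k**2 + 56*k + 29)/(12*k**3 + 6*k**2 + 8*k + 3).
Gosper form: A/B · C(k+1)/C(k) with A=1, B=1, C=k**3 + k**2/2 + 2*k/3 + 1/4.
Solve (1)·f(k+1) − (1)·f(k) = k**3 + k**2/2 + 2*k/3 + 1/4.
From deg A=0, deg B=0, deg C=3: d=4.
A polynomial solution: f(k) = k**2*(3*k**2 - 4*k + 4)/12.
Get s_k = R·t_k = k**2*(3*k**2 - 4*k + 4) with R(k) = B(k−1)f(k)/C(k) = k**2*(3*k**2 - 4*k + 4)/(12*k**3 + 6*k**2 + 8*k + 3).
s_(k+1) − s_k = 12*k**3 + 6*k**2 + 8*k + 3 = t_k.
Evaluate: s_(n+1) = 3*n**4 + 8*n**3 + 10*n**2 + 8*n + 3; subtract s_(2) = 32 ⇒ S(n) = 3*n**4 + 8*n**3 + 10*n**2 + 8*n - 29.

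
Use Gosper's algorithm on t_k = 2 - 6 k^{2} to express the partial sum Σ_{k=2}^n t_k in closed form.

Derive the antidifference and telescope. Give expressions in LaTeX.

S(n) = - 2 n^{3} - 3 n^{2} + n + 4

The ratio is (3*(k + 1)**2 - 1)/(3*k**2 - 1).
Factor: A=1; B=1; C=k**2 - 1/3.
Key eq: (1)·f(k+1) = (1)·f(k) + (k**2 - 1/3).
Degrees (0,0,2) ⇒ d ≤ 3.
Coefficient equations give f(k) = k*(2*k**2 - 3*k - 1)/6.
R(k) = B(k−1)·f(k)/C(k) = k*(2*k**2 - 3*k - 1)/(2*(3*k**2 - 1)); s_k = R·t_k = k*(-2*k**2 + 3*k + 1).
Δs = 2 - 6*k**2, as required.
Σ_(k=2)^n t_k = s_(n+1) − s_(2) = (-2*n**3 - 3*n**2 + n + 2) − (-2), i.e. -2*n**3 - 3*n**2 + n + 4.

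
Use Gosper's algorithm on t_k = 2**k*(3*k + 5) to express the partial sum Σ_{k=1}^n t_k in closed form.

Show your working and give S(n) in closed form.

S(n) = 6*2**n*n + 4*2**n - 4

t_(k+1)/t_k = 2*(3*k + 8)/(3*k + 5).
Take A(k)=2, B(k)=1, C(k)=k + 5/3.
Solve (2)·f(k+1) − (1)·f(k) = k + 5/3.
From deg A=0, deg B=0, deg C=1: d=1.
Match coefficients ⇒ f(k) = (3*k - 1)/3.
Get s_k = R·t_k = 2**k*(3*k - 1) with R(k) = B(k−1)f(k)/C(k) = (3*k - 1)/(3*k + 5).
Verify: 2**k*(3*k + 5) matches t_k.
Σ_(k=1)^n t_k = s_(n+1) − s_(1) = (2**(n + 1)*(3*n + 2)) − (4), i.e. 6*2**n*n + 4*2**n - 4.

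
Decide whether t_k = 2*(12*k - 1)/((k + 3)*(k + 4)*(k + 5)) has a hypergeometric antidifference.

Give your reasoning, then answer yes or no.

Yes. s_k = k*(35*k - 43)/(12*(k + 3)*(k + 4)).

Ratio r(k) = (k + 3)*(12*k + 11)/((k + 6)*(12*k - 1)).
Normal form (A,B,C) = (k + 3, k + 6, k - 1/12).
Set up (k + 3)·f(k+1) − (k + 5)·f(k) − (k - 1/12) = 0.
d = 2 from the (1,1,1) case.
Solving with deg f ≤ 2: f(k) = k*(35*k - 43)/288.
Get s_k = R·t_k = k*(35*k - 43)/(12*(k + 3)*(k + 4)) with R(k) = B(k−1)f(k)/C(k) = k*(k + 5)*(35*k - 43)/(24*(12*k - 1)).
Δs = 2*(12*k - 1)/(k**3 + 12*k**2 + 47*k + 60), as required.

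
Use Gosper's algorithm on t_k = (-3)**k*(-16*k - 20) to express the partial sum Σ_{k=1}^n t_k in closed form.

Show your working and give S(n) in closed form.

Compute t_(k+1)/t_k: get 3*(-4*k - 9)/(4*k + 5).
Factor: A=-3; B=1; C=k + 5/4.
Key eq: (-3)·f(k+1) = (1)·f(k) + (k + 5/4).
deg f ≤ 1 (via 0,0,1).
Coefficient equations give f(k) = -(2*k + 1)/8.
So s_k = (B(k−1)f/C)·t_k = (-(2*k + 1)/(2*(4*k + 5)))·t_k = (-3)**k*(4*k + 2).
Check: Δs_k = (-3)**k*(-16*k - 20). ✓
Telescope: S(n) = s_(n+1) − s_(1) = (-3)**(n + 1)*(4*n + 6) − (-18) = -12*(-3)**n*n - 18*(-3)**n + 18.

S(n) = -12*(-3)**n*n - 18*(-3)**n + 18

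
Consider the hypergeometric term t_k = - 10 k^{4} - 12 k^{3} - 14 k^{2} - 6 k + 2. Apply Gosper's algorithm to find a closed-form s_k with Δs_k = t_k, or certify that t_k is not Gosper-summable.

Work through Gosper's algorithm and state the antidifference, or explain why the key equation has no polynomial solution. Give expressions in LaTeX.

s_k = k \left(- 2 k^{4} + 2 k^{3} - 2 k^{2} + k + 3\right)

Compute t_(k+1)/t_k: get (5*k**4 + 26*k**3 + 55*k**2 + 55*k + 20)/(5*k**4 + 6*k**3 + 7*k**2 + 3*k - 1).
Gosper form: A/B · C(k+1)/C(k) with A=1, B=1, C=k**4 + 6*k**3/5 + 7*k**2/5 + 3*k/5 - 1/5.
Need (1)·f(k+1) − (1)·f(k) = k**4 + 6*k**3/5 + 7*k**2/5 + 3*k/5 - 1/5.
deg f ≤ 5 (via 0,0,4).
Solve for f: f(k) = k*(2*k**4 - 2*k**3 + 2*k**2 - k - 3)/10 (degree 5 ≤ 5).
Then R = B(k−1)f/C = k*(2*k**4 - 2*k**3 + 2*k**2 - k - 3)/(2*(5*k**4 + 6*k**3 + 7*k**2 + 3*k - 1)), so s_k = R(k)·t_k = k*(-2*k**4 + 2*k**3 - 2*k**2 + k + 3).
Verify: -10*k**4 - 12*k**3 - 14*k**2 - 6*k + 2 matches t_k.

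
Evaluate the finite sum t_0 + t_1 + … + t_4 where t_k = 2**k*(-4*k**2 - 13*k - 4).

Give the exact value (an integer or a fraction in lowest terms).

Σ = -2782

Ratio r(k) = 2*(4*k**2 + 21*k + 21)/(4*k**2 + 13*k + 4).
Gosper form: A/B · C(k+1)/C(k) with A=2, B=1, C=k**2 + 13*k/4 + 1.
Solve (2)·f(k+1) − (1)·f(k) = k**2 + 13*k/4 + 1.
From deg A=0, deg B=0, deg C=2: d=2.
Solving with deg f ≤ 2: f(k) = (4*k**2 - 3*k + 2)/4.
Certificate R = B(k−1)f/C = (4*k**2 - 3*k + 2)/(4*k**2 + 13*k + 4) gives s_k = 2**k*(-4*k**2 + 3*k - 2).
Δs = 2**k*(-4*k**2 - 13*k - 4), as required.
Sum = s_(5) − s_(0); s_(5) = -2784, s_(0) = -2 ⇒ -2782.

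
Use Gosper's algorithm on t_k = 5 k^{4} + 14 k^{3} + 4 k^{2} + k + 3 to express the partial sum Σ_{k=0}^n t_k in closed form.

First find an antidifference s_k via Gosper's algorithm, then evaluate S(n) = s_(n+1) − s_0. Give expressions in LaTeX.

t_(k+1)/t_k = (5*k**4 + 34*k**3 + 76*k**2 + 71*k + 27)/(5*k**4 + 14*k**3 + 4*k**2 + k + 3).
A = 1, B = 1, C = k**4 + 14*k**3/5 + 4*k**2/5 + k/5 + 3/5.
Solve (1)·f(k+1) − (1)·f(k) = k**4 + 14*k**3/5 + 4*k**2/5 + k/5 + 3/5.
Bound: deg f ≤ 5.
Solve for f: f(k) = k*(k**4 + k**3 - 4*k**2 + 2*k + 3)/5 (degree 5 ≤ 5).
Certificate R = B(k−1)f/C = k*(k**4 + k**3 - 4*k**2 + 2*k + 3)/(5*k**4 + 14*k**3 + 4*k**2 + k + 3) gives s_k = k*(k**4 + k**3 - 4*k**2 + 2*k + 3).
s_(k+1) − s_k = 5*k**4 + 14*k**3 + 4*k**2 + k + 3 = t_k.
s_(n+1) = n**5 + 6*n**4 + 10*n**3 + 6*n**2 + 4*n + 3 and s_(0) = 0, so S(n) = n**5 + 6*n**4 + 10*n**3 + 6*n**2 + 4*n + 3.

S(n) = n^{5} + 6 n^{4} + 10 n^{3} + 6 n^{2} + 4 n + 3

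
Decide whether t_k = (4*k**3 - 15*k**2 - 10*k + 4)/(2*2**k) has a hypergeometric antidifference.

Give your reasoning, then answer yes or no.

Yes. s_k = (-4*k**3 + 3*k**2 + 4*k - 1)/2**k.

Compute t_(k+1)/t_k: get (4*k**3 - 3*k**2 - 28*k - 17)/(2*(4*k**3 - 15*k**2 - 10*k + 4)).
Normal form (A,B,C) = (1/2, 1, k**3 - 15*k**2/4 - 5*k/2 + 1).
Solve (1/2)·f(k+1) − (1)·f(k) = k**3 - 15*k**2/4 - 5*k/2 + 1.
Degrees (0,0,3) ⇒ d ≤ 3.
Match coefficients ⇒ f(k) = -(4*k**3 - 3*k**2 - 4*k + 1)/2.
R(k) = B(k−1)·f(k)/C(k) = -2*(4*k**3 - 3*k**2 - 4*k + 1)/(4*k**3 - 15*k**2 - 10*k + 4); s_k = R·t_k = (-4*k**3 + 3*k**2 + 4*k - 1)/2**k.
Δs = (4*k**3 - 15*k**2 - 10*k + 4)/(2*2**k), as required.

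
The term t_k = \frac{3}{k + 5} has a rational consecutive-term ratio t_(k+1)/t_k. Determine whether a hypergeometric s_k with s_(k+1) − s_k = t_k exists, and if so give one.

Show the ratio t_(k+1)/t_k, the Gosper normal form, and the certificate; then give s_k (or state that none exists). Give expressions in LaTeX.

Step 1: r(k) = (k + 5)/(k + 6).
Factor: A=k + 5; B=k + 6; C=1.
Need (k + 5)·f(k+1) − (k + 5)·f(k) = 1.
Bound: deg f ≤ 0.
Generic f = c0 gives residual -1; -1 = 0 cannot hold, so t_k is not Gosper-summable.

none — t_k is not Gosper-summable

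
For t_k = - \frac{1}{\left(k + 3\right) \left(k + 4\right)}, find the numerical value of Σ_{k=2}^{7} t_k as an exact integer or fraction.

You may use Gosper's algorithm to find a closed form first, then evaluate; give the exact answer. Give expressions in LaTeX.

Σ = -6/55

Compute t_(k+1)/t_k: get (k + 3)/(k + 5).
Gosper form: A/B · C(k+1)/C(k) with A=k + 3, B=k + 5, C=1.
Need (k + 3)·f(k+1) − (k + 4)·f(k) = 1.
From deg A=1, deg B=1, deg C=0: d=1.
A polynomial solution: f(k) = k/3.
Certificate R = B(k−1)f/C = k*(k + 4)/3 gives s_k = -k/(3*k + 9).
Verify: -1/(k**2 + 7*k + 12) matches t_k.
Sum = s_(8) − s_(2); s_(8) = -8/33, s_(2) = -2/15 ⇒ -6/55.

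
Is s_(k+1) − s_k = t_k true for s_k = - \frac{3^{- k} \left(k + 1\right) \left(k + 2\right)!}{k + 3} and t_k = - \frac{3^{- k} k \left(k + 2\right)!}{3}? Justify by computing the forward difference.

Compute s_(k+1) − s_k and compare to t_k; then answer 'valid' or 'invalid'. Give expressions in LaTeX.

s_(k+1) = -(k + 2)*factorial(k + 3)/(3*3**k*(k + 4))
s_(k+1) − s_k = -(k**3 + 5*k**2 + 6*k + 6)*factorial(k + 2)/(3*3**k*(k + 3)*(k + 4))
(s_(k+1) − s_k) − t_k = 2*(k**2 + 3*k - 3)*factorial(k + 2)/(3*3**k*(k + 3)*(k + 4))

Invalid: residual \frac{2 \cdot 3^{- k} \left(k^{2} + 3 k - 3\right) \left(k + 2\right)!}{3 \left(k + 3\right) \left(k + 4\right)} ≠ 0.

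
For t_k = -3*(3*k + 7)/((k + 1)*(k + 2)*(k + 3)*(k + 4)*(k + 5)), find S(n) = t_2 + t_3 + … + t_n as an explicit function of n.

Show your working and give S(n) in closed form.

t_(k+1)/t_k = (k + 1)*(3*k + 10)/((k + 6)*(3*k + 7)).
Factor: A=k + 1; B=k + 6; C=k + 7/3.
Solve (k + 1)·f(k+1) − (k + 5)·f(k) = k + 7/3.
Bound: deg f ≤ 4.
Solving with deg f ≤ 4: f(k) = k*(k + 2)*(k**2 + 8*k + 19)/36.
Certificate R = B(k−1)f/C = k*(k + 2)*(k + 5)*(k**2 + 8*k + 19)/(12*(3*k + 7)) gives s_k = k*(-k**2 - 8*k - 19)/(4*(k**3 + 8*k**2 + 19*k + 12)).
Verify: 3*(-3*k - 7)/(k**5 + 15*k**4 + 85*k**3 + 225*k**2 + 274*k + 120) matches t_k.
s_(n+1) = (-n**3 - 11*n**2 - 38*n - 28)/(4*(n**3 + 11*n**2 + 38*n + 40)) and s_(2) = -13/60, so S(n) = (-n**3 - 11*n**2 - 38*n + 50)/(30*(n**3 + 11*n**2 + 38*n + 40)).

S(n) = (-n**3 - 11*n**2 - 38*n + 50)/(30*(n**3 + 11*n**2 + 38*n + 40))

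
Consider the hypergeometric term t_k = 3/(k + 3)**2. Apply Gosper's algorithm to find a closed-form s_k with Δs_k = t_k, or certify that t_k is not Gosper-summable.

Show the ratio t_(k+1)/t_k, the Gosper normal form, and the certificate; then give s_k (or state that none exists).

r(k) = (k + 3)**2/(k + 4)**2 after simplifying.
A = k**2 + 6*k + 9, B = k**2 + 8*k + 16, C = 1.
Key eq: (k**2 + 6*k + 9)·f(k+1) = (k**2 + 6*k + 9)·f(k) + (1).
Degrees (2,2,0) ⇒ d ≤ 0.
Write f(k) = c0. Then LHS − RHS = -1, requiring -1 = 0: contradictory. No certificate.

no hypergeometric antidifference exists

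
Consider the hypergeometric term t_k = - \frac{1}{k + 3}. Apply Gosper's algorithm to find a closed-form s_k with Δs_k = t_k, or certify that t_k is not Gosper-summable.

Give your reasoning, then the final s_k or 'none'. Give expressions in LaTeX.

The ratio is (k + 3)/(k + 4).
So A=k + 3 and B=k + 4, with C=1.
Set up (k + 3)·f(k+1) − (k + 3)·f(k) − (1) = 0.
d = 0 from the (1,1,0) case.
Write f(k) = c0. Then LHS − RHS = -1, requiring -1 = 0: contradictory. No certificate.

none (Gosper's algorithm certifies no s_k)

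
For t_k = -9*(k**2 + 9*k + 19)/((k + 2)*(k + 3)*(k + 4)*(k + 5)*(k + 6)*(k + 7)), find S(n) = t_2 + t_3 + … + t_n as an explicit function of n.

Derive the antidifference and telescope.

S(n) = (-n**3 - 15*n**2 - 71*n + 87)/(64*(n**3 + 15*n**2 + 71*n + 105))

Step 1: r(k) = (k + 2)*(9*k + (k + 1)**2 + 28)/((k + 8)*(k**2 + 9*k + 19)).
Factor: A=k + 2; B=k + 8; C=k**2 + 9*k + 19.
Need (k + 2)·f(k+1) − (k + 7)·f(k) = k**2 + 9*k + 19.
deg f ≤ 5 (via 1,1,2).
Match coefficients ⇒ f(k) = k*(k + 3)*(k + 5)*(k**2 + 12*k + 44)/144.
Get s_k = R·t_k = k*(-k**2 - 12*k - 44)/(16*(k**3 + 12*k**2 + 44*k + 48)) with R(k) = B(k−1)f(k)/C(k) = k*(k + 3)*(k + 5)*(k + 7)*(k**2 + 12*k + 44)/(144*(k**2 + 9*k + 19)).
Δs = 9*(-k**2 - 9*k - 19)/(k**6 + 27*k**5 + 295*k**4 + 1665*k**3 + 5104*k**2 + 8028*k + 5040), as required.
s_(n+1) = (-n**3 - 15*n**2 - 71*n - 57)/(16*(n**3 + 15*n**2 + 71*n + 105)) and s_(2) = -3/64, so S(n) = (-n**3 - 15*n**2 - 71*n + 87)/(64*(n**3 + 15*n**2 + 71*n + 105)).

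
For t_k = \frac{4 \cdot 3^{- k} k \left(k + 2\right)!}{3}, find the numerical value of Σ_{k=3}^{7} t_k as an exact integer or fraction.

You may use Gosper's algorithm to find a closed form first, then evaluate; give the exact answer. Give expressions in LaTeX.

t_(k+1)/t_k = (k + 1)*(k + 3)/(3*k).
So A=k/3 + 1 and B=1, with C=k.
Key eq: (k/3 + 1)·f(k+1) = (1)·f(k) + (k).
Bound: deg f ≤ 0.
Solving with deg f ≤ 0: f(k) = 3.
So s_k = (B(k−1)f/C)·t_k = (3/k)·t_k = 4*factorial(k + 2)/3**k.
Check: Δs_k = 4*k*factorial(k + 2)/(3*3**k). ✓
Σ_(k=3)^(7) t_k = s_(8) − s_(3) = 179200/81 − (160/9) = 177760/81.

Σ = 177760/81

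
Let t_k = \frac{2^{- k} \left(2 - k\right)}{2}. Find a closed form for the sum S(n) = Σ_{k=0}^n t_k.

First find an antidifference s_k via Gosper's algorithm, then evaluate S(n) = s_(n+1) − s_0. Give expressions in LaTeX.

S(n) = 1 + \frac{2^{- n} n}{2}

Step 1: r(k) = (k - 1)/(2*(k - 2)).
Take A(k)=1/2, B(k)=1, C(k)=k - 2.
Key eq: (1/2)·f(k+1) = (1)·f(k) + (k - 2).
From deg A=0, deg B=0, deg C=1: d=1.
A polynomial solution: f(k) = -2*(k - 1).
Then R = B(k−1)f/C = -2*(k - 1)/(k - 2), so s_k = R(k)·t_k = (k - 1)/2**k.
Check: Δs_k = (2 - k)/(2*2**k). ✓
Σ_(k=0)^n t_k = s_(n+1) − s_(0) = (2**(-n - 1)*n) − (-1), i.e. 1 + n/(2*2**n).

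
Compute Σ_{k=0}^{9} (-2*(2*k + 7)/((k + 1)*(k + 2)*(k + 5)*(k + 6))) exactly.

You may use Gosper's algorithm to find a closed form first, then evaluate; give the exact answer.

t_(k+1)/t_k = (k + 1)*(k + 5)*(2*k + 9)/((k + 3)*(k + 7)*(2*k + 7)).
A = k + 1, B = k + 7, C = k**3 + 21*k**2/2 + 73*k/2 + 42.
Key eq: (k + 1)·f(k+1) = (k + 6)·f(k) + (k**3 + 21*k**2/2 + 73*k/2 + 42).
d = 5 from the (1,1,3) case.
Solve for f: f(k) = k*(k + 2)*(k + 3)*(k + 4)*(k + 6)/10 (degree 5 ≤ 5).
Get s_k = R·t_k = 2*k*(-k - 6)/(5*(k**2 + 6*k + 5)) with R(k) = B(k−1)f(k)/C(k) = k*(k + 2)*(k + 6)**2/(5*(2*k + 7)).
Check: Δs_k = 2*(-2*k - 7)/(k**4 + 14*k**3 + 65*k**2 + 112*k + 60). ✓
Evaluate s at k=10 and k=0: -64/165 and 0; difference -64/165.

Σ = -64/165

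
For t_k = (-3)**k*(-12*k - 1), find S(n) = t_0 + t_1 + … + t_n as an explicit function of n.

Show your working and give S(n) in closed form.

S(n) = (-3)**(n + 1) - (-3)**(n + 2)*n + 2

Ratio r(k) = 3*(-12*k - 13)/(12*k + 1).
Factor: A=-3; B=1; C=k + 1/12.
Need (-3)·f(k+1) − (1)·f(k) = k + 1/12.
d = 1 from the (0,0,1) case.
Solve for f: f(k) = -(3*k - 2)/12 (degree 1 ≤ 1).
So s_k = (B(k−1)f/C)·t_k = (-(3*k - 2)/(12*k + 1))·t_k = (-3)**k*(3*k - 2).
Verify: (-3)**k*(-12*k - 1) matches t_k.
Σ_(k=0)^n t_k = s_(n+1) − s_(0) = ((-3)**(n + 1)*(3*n + 1)) − (-2), i.e. (-3)**(n + 1) - (-3)**(n + 2)*n + 2.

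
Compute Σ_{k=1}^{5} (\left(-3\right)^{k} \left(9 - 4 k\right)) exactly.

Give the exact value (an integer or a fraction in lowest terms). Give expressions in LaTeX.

The ratio is 3*(5 - 4*k)/(4*k - 9).
Take A(k)=-3, B(k)=1, C(k)=k - 9/4.
Solve (-3)·f(k+1) − (1)·f(k) = k - 9/4.
Degrees (0,0,1) ⇒ d ≤ 1.
Match coefficients ⇒ f(k) = -(k - 3)/4.
Certificate R = B(k−1)f/C = -(k - 3)/(4*k - 9) gives s_k = (-3)**k*(k - 3).
Verify: (-3)**k*(9 - 4*k) matches t_k.
Telescoping: Σ = s_(6) − s_(1) = 2187 − (6) = 2181.

Σ = 2181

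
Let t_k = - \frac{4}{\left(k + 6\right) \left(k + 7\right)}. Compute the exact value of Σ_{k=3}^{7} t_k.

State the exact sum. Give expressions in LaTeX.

Σ = -10/63

r(k) = (k + 6)/(k + 8) after simplifying.
Take A(k)=k + 6, B(k)=k + 8, C(k)=1.
f must satisfy (k + 6)·f(k+1) − (k + 7)·f(k) = 1.
Bound: deg f ≤ 1.
Coefficient equations give f(k) = k/6.
Get s_k = R·t_k = -2*k/(3*k + 18) with R(k) = B(k−1)f(k)/C(k) = k*(k + 7)/6.
Check: Δs_k = -4/(k**2 + 13*k + 42). ✓
Telescoping: Σ = s_(8) − s_(3) = -8/21 − (-2/9) = -10/63.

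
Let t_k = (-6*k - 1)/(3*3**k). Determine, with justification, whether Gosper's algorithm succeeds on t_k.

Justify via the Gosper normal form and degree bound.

t_(k+1)/t_k = (6*k + 7)/(3*(6*k + 1)).
A = 1/3, B = 1, C = k + 1/6.
Need (1/3)·f(k+1) − (1)·f(k) = k + 1/6.
Degrees (0,0,1) ⇒ d ≤ 1.
Match coefficients ⇒ f(k) = -(3*k + 2)/2.
Then R = B(k−1)f/C = -3*(3*k + 2)/(6*k + 1), so s_k = R(k)·t_k = (3*k + 2)/3**k.
Check: Δs_k = (-6*k - 1)/(3*3**k). ✓

Yes. s_k = (3*k + 2)/3**k.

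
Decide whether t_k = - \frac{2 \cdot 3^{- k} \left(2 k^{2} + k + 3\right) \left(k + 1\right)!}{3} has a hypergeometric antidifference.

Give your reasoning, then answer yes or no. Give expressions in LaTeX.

Ratio r(k) = (k + 2)*(k + 2*(k + 1)**2 + 4)/(3*(2*k**2 + k + 3)).
Normal form (A,B,C) = (k/3 + 2/3, 1, k**2 + k/2 + 3/2).
Set up (k/3 + 2/3)·f(k+1) − (1)·f(k) − (k**2 + k/2 + 3/2) = 0.
d = 1 from the (1,0,2) case.
Solve for f: f(k) = 3*(2*k + 1)/2 (degree 1 ≤ 1).
So s_k = (B(k−1)f/C)·t_k = (3*(2*k + 1)/(2*k**2 + k + 3))·t_k = -2*(2*k + 1)*factorial(k + 1)/3**k.
Check: Δs_k = -2*(2*k**2 + k + 3)*factorial(k + 1)/(3*3**k). ✓

Yes. s_k = - 2 \cdot 3^{- k} \left(2 k + 1\right) \left(k + 1\right)!.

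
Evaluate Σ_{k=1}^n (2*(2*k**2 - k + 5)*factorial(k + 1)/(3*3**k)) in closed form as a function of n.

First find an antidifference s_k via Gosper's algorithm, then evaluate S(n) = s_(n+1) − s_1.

Step 1: r(k) = (k + 2)*(-k + 2*(k + 1)**2 + 4)/(3*(2*k**2 - k + 5)).
Factor: A=k/3 + 2/3; B=1; C=k**2 - k/2 + 5/2.
f must satisfy (k/3 + 2/3)·f(k+1) − (1)·f(k) = k**2 - k/2 + 5/2.
deg f ≤ 1 (via 1,0,2).
Solve for f: f(k) = 3*(2*k - 1)/2 (degree 1 ≤ 1).
Then R = B(k−1)f/C = 3*(2*k - 1)/(2*k**2 - k + 5), so s_k = R(k)·t_k = 2*(2*k - 1)*factorial(k + 1)/3**k.
Δs = 2*(2*k**2 - k + 5)*factorial(k + 1)/(3*3**k), as required.
Σ_(k=1)^n t_k = s_(n+1) − s_(1) = (2*3**(-n - 1)*(2*n + 1)*factorial(n + 2)) − (4/3), i.e. 2*3**(-n - 1)*(-2*3**n + 2*n**3*factorial(n) + 7*n**2*factorial(n) + 7*n*factorial(n) + 2*factorial(n)).

S(n) = 2*3**(-n - 1)*(-2*3**n + 2*n**3*factorial(n) + 7*n**2*factorial(n) + 7*n*factorial(n) + 2*factorial(n))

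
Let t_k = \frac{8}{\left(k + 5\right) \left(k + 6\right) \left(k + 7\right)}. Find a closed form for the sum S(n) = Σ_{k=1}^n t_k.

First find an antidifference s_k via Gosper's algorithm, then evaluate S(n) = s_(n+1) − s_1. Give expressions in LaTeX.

S(n) = \frac{2 n \left(n + 13\right)}{21 \left(n^{2} + 13 n + 42\right)}

Ratio r(k) = (k + 5)/(k + 8).
Factor: A=k + 5; B=k + 8; C=1.
f must satisfy (k + 5)·f(k+1) − (k + 7)·f(k) = 1.
d = 2 from the (1,1,0) case.
Match coefficients ⇒ f(k) = k*(k + 11)/60.
So s_k = (B(k−1)f/C)·t_k = (k*(k + 7)*(k + 11)/60)·t_k = 2*k*(k + 11)/(15*(k + 5)*(k + 6)).
Δs = 8/(k**3 + 18*k**2 + 107*k + 210), as required.
s_(n+1) = 2*(n**2 + 13*n + 12)/(15*(n**2 + 13*n + 42)) and s_(1) = 4/105, so S(n) = 2*n*(n + 13)/(21*(n**2 + 13*n + 42)).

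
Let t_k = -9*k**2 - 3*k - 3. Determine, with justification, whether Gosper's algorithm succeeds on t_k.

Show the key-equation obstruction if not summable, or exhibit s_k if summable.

Step 1: r(k) = (k + 3*(k + 1)**2 + 2)/(3*k**2 + k + 1).
Gosper form: A/B · C(k+1)/C(k) with A=1, B=1, C=k**2 + k/3 + 1/3.
Solve (1)·f(k+1) − (1)·f(k) = k**2 + k/3 + 1/3.
Bound: deg f ≤ 3.
A polynomial solution: f(k) = k*(k**2 - k + 1)/3.
Certificate R = B(k−1)f/C = k*(k**2 - k + 1)/(3*k**2 + k + 1) gives s_k = 3*k*(-k**2 + k - 1).
s_(k+1) − s_k = -9*k**2 - 3*k - 3 = t_k.

Yes. s_k = 3*k*(-k**2 + k - 1).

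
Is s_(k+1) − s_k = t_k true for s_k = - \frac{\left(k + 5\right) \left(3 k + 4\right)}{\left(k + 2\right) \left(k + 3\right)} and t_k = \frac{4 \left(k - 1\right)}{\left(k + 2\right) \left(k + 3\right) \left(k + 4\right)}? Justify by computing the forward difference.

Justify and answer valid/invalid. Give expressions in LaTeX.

Valid: the claim telescopes to t_k.

s_(k+1) = -(k + 6)*(3*k + 7)/((k + 3)*(k + 4))
s_(k+1) − s_k = 4*(k - 1)/(k**3 + 9*k**2 + 26*k + 24)
(s_(k+1) − s_k) − t_k = 0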